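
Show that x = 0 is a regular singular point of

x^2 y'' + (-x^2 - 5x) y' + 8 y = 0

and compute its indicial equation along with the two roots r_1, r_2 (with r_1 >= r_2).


Divide by x^2 to reach normal form y'' + P_1(x) y' + P_2(x) y = 0 with P_1(x) = -1 - 5/x and P_2(x) = 8/x^2.
x = 0 is a singular point because the y'-coefficient -1 - 5/x has a pole at x = 0 and the y-coefficient 8/x^2 has a pole at x = 0.
It is a regular singular point because x P_1(x) = p(x) = -x - 5 and x^2 P_2(x) = q(x) = 8 are polynomials, hence analytic at x = 0.
p(0) = -5,  q(0) = 8.
Indicial equation: r(r-1) + p(0) r + q(0) = 0, i.e. r^2 + (p(0) - 1) r + q(0) = 0, i.e. r^2 - 6 r + 8 = 0.
Discriminant: (-6)^2 - 4(8) = 4, so r = (6 ± 2)/2.
Solving: r_1 = 4, r_2 = 2.

indicial: r^2 - 6 r + 8 = 0; roots r_1 = 4, r_2 = 2


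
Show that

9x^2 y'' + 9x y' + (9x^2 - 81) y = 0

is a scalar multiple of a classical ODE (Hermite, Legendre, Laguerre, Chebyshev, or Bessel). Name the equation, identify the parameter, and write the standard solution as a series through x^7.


All three coefficients share the factor 9; dividing through by 9 gives  x^2 y'' + x y' + (x^2 - 9) y = 0.
This matches the Bessel equation x^2 y'' + x y' + (x^2 - nu^2) y = 0 with nu^2 = 9, so nu = 3; the solution bounded at x = 0 is J_3(x).
Frobenius at x = 0: indicial roots ±nu; for r = nu the recurrence k(k + 2nu) c_k = -c_{k-2} gives the standard series J_nu(x) = sum_{k>=0} (-1)^k / (k! (k+nu)!) (x/2)^(2k+nu). Evaluate the first 3 terms:
  k = 0: (-1)^0 / (0! * 3! * 2^3) x^3 = 1/(1*6*8) x^3 = (1/48) x^3
  k = 1: (-1)^1 / (1! * 4! * 2^5) x^5 = -1/(1*24*32) x^5 = (-1/768) x^5
  k = 2: (-1)^2 / (2! * 5! * 2^7) x^7 = 1/(2*120*128) x^7 = (1/30720) x^7
Hence J_3(x) = x^7/30720 - x^5/768 + x^3/48 + ....

J_3(x); series = x^7/30720 - x^5/768 + x^3/48


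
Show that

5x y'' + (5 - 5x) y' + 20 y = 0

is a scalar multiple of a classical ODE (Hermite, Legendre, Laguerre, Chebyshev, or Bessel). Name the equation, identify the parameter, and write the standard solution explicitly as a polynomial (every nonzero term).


All three coefficients share the factor 5; dividing through by 5 gives  x y'' + (1 - x) y' + 4 y = 0.
This matches the Laguerre equation x y'' + (1 - x) y' + n y = 0 with n = 4; the polynomial solution is L_4(x).
With y = sum_k a_k x^k, matching x^k gives (k+1)k a_{k+1} + (k+1) a_{k+1} - k a_k + n a_k = 0, i.e. (k+1)^2 a_{k+1} = (k - n) a_k = (k - 4) a_k. The right side vanishes at k = 4, so the series terminates at degree 4.
Standard normalization L_n(0) = 1 gives a_0 = 1. Work upward with a_{k+1} = (k - 4) a_k / (k+1)^2:
  a_1 = (0 - 4)(1) / 1^2 = -4/1 = -4
  a_2 = (1 - 4)(-4) / 2^2 = 12/4 = 3
  a_3 = (2 - 4)(3) / 3^2 = -6/9 = -2/3
  a_4 = (3 - 4)(-2/3) / 4^2 = (2/3)/16 = 1/24
Hence L_4(x) = x^4/24 - 2 x^3/3 + 3 x^2 - 4 x + 1.

L_4(x); series = x^4/24 - 2 x^3/3 + 3 x^2 - 4 x + 1


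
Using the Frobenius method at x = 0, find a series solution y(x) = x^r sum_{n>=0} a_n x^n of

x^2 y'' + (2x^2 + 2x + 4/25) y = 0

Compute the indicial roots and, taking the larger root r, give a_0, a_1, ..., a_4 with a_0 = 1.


Write in Frobenius form y'' + (p(x)/x) y' + (q(x)/x^2) y = 0:
  p(x) = 0,  q(x) = 2x^2 + 2x + 4/25.
Indicial equation: r(r-1) + (0) r + (4/25) = 0 -> roots r_1 = 4/5, r_2 = 1/5.
Take r = r_1 = 4/5. Let y(x) = x^r sum_{n>=0} a_n x^n with a_0 = 1.
Substitute y = x^r sum a_n x^n and match x^{r+n}. The recurrence is
  D(n) a_n + 2 a_{n-1} + 2 a_{n-2} = 0,  where D(n) = (r+n)(r+n-1) + (0)(r+n) + (4/25).
  a_n = [-2 a_{n-1} - 2 a_{n-2}] / D(n).
Since the indicial polynomial factors as (r - r_1)(r - r_2), D(n) = (r_1 + n - r_1)(r_1 + n - r_2) = n(n + 3/5).
Evaluating step by step (a_0 = 1):
  n = 1: D(1) = 1(1 + 3/5) = 8/5; numerator = -2(1) = -2; a_1 = (-2)/(8/5) = -5/4
  n = 2: D(2) = 2(2 + 3/5) = 26/5; numerator = -2(-5/4) - 2(1) = 1/2; a_2 = (1/2)/(26/5) = 5/52
  n = 3: D(3) = 3(3 + 3/5) = 54/5; numerator = -2(5/52) - 2(-5/4) = 30/13; a_3 = (30/13)/(54/5) = 25/117
  n = 4: D(4) = 4(4 + 3/5) = 92/5; numerator = -2(25/117) - 2(5/52) = -145/234; a_4 = (-145/234)/(92/5) = -725/21528

r = 4/5; a_0 = 1; a_1 = -5/4; a_2 = 5/52; a_3 = 25/117; a_4 = -725/21528


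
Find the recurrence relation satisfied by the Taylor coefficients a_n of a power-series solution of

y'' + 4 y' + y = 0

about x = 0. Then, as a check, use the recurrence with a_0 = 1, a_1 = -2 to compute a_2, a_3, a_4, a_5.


Substitute y = sum_n a_n x^n.
y''(x) has coefficient (n+2)(n+1) a_{n+2} at x^n;
4 y'(x) has coefficient 4 (n+1) a_{n+1} at x^n;
y(x) has coefficient 1 a_n at x^n.
Matching x^n: (n+2)(n+1) a_{n+2} + 4 (n+1) a_{n+1} + 1 a_n = 0.
Thus a_{n+2} = [-4 (n+1) a_{n+1} - 1 a_n] / ((n+1)(n+2)).

Check with a_0 = 1, a_1 = -2 (apply the recurrence for n = 0, 1, 2, 3): a_0 = 1, a_1 = -2, a_2 = 7/2, a_3 = -13/3, a_4 = 97/24, a_5 = -181/60.

a_(n+2) = [-4 (n+1) a_(n+1) - 1 a_n] / ((n+1)(n+2)); check: a_0 = 1, a_1 = -2, a_2 = 7/2, a_3 = -13/3, a_4 = 97/24, a_5 = -181/60


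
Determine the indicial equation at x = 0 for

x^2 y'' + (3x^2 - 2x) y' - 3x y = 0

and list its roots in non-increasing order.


Divide by x^2 to reach normal form y'' + P_1(x) y' + P_2(x) y = 0 with P_1(x) = 3 - 2/x and P_2(x) = -3/x.
x = 0 is a singular point because the y'-coefficient 3 - 2/x has a pole at x = 0 and the y-coefficient -3/x has a pole at x = 0.
It is a regular singular point because x P_1(x) = p(x) = 3x - 2 and x^2 P_2(x) = q(x) = -3x are polynomials, hence analytic at x = 0.
p(0) = -2,  q(0) = 0.
Indicial equation: r(r-1) + p(0) r + q(0) = 0, i.e. r^2 + (p(0) - 1) r + q(0) = 0, i.e. r^2 - 3 r = 0.
Discriminant: (-3)^2 - 4(0) = 9, so r = (3 ± 3)/2.
Solving: r_1 = 3, r_2 = 0.

indicial: r^2 - 3 r = 0; roots r_1 = 3, r_2 = 0


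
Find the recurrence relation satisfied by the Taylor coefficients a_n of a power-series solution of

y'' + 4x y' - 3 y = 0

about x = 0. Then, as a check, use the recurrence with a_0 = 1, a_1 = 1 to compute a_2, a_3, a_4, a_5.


Substitute y = sum_n a_n x^n.
y''(x) has coefficient (n+2)(n+1) a_{n+2} at x^n;
4 x y'(x) has coefficient 4 n a_n at x^n (shift);
-3 y(x) has coefficient -3 a_n at x^n.
Matching x^n: (n+2)(n+1) a_{n+2} + (4n - 3) a_n = 0.
Thus a_{n+2} = (-4n + 3) / ((n+1)(n+2)) * a_n.

Check with a_0 = 1, a_1 = 1 (apply the recurrence for n = 0, 1, 2, 3): a_0 = 1, a_1 = 1, a_2 = 3/2, a_3 = -1/6, a_4 = -5/8, a_5 = 3/40.

a_(n+2) = (-4n + 3) / ((n+1)(n+2)) * a_n; check: a_0 = 1, a_1 = 1, a_2 = 3/2, a_3 = -1/6, a_4 = -5/8, a_5 = 3/40


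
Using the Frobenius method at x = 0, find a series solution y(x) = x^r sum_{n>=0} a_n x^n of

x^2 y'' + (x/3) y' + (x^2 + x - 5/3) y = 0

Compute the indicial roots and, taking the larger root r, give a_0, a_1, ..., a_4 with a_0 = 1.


Write in Frobenius form y'' + (p(x)/x) y' + (q(x)/x^2) y = 0:
  p(x) = 1/3,  q(x) = x^2 + x - 5/3.
Indicial equation: r(r-1) + (1/3) r + (-5/3) = 0 -> roots r_1 = 5/3, r_2 = -1.
Take r = r_1 = 5/3. Let y(x) = x^r sum_{n>=0} a_n x^n with a_0 = 1.
Substitute y = x^r sum a_n x^n and match x^{r+n}. The recurrence is
  D(n) a_n + 1 a_{n-1} + 1 a_{n-2} = 0,  where D(n) = (r+n)(r+n-1) + (1/3)(r+n) + (-5/3).
  a_n = [-1 a_{n-1} - 1 a_{n-2}] / D(n).
Since the indicial polynomial factors as (r - r_1)(r - r_2), D(n) = (r_1 + n - r_1)(r_1 + n - r_2) = n(n + 8/3).
Evaluating step by step (a_0 = 1):
  n = 1: D(1) = 1(1 + 8/3) = 11/3; numerator = -1(1) = -1; a_1 = (-1)/(11/3) = -3/11
  n = 2: D(2) = 2(2 + 8/3) = 28/3; numerator = -1(-3/11) - 1(1) = -8/11; a_2 = (-8/11)/(28/3) = -6/77
  n = 3: D(3) = 3(3 + 8/3) = 17; numerator = -1(-6/77) - 1(-3/11) = 27/77; a_3 = (27/77)/(17) = 27/1309
  n = 4: D(4) = 4(4 + 8/3) = 80/3; numerator = -1(27/1309) - 1(-6/77) = 75/1309; a_4 = (75/1309)/(80/3) = 45/20944

r = 5/3; a_0 = 1; a_1 = -3/11; a_2 = -6/77; a_3 = 27/1309; a_4 = 45/20944


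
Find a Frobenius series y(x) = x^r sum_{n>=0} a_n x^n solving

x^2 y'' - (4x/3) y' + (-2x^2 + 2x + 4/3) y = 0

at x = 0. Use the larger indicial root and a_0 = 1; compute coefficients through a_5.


Write in Frobenius form y'' + (p(x)/x) y' + (q(x)/x^2) y = 0:
  p(x) = -4/3,  q(x) = -2x^2 + 2x + 4/3.
Indicial equation: r(r-1) + (-4/3) r + (4/3) = 0 -> roots r_1 = 4/3, r_2 = 1.
Take r = r_1 = 4/3. Let y(x) = x^r sum_{n>=0} a_n x^n with a_0 = 1.
Substitute y = x^r sum a_n x^n and match x^{r+n}. The recurrence is
  D(n) a_n + 2 a_{n-1} - 2 a_{n-2} = 0,  where D(n) = (r+n)(r+n-1) + (-4/3)(r+n) + (4/3).
  a_n = [-2 a_{n-1} + 2 a_{n-2}] / D(n).
Since the indicial polynomial factors as (r - r_1)(r - r_2), D(n) = (r_1 + n - r_1)(r_1 + n - r_2) = n(n + 1/3).
Evaluating step by step (a_0 = 1):
  n = 1: D(1) = 1(1 + 1/3) = 4/3; numerator = -2(1) = -2; a_1 = (-2)/(4/3) = -3/2
  n = 2: D(2) = 2(2 + 1/3) = 14/3; numerator = -2(-3/2) + 2(1) = 5; a_2 = (5)/(14/3) = 15/14
  n = 3: D(3) = 3(3 + 1/3) = 10; numerator = -2(15/14) + 2(-3/2) = -36/7; a_3 = (-36/7)/(10) = -18/35
  n = 4: D(4) = 4(4 + 1/3) = 52/3; numerator = -2(-18/35) + 2(15/14) = 111/35; a_4 = (111/35)/(52/3) = 333/1820
  n = 5: D(5) = 5(5 + 1/3) = 80/3; numerator = -2(333/1820) + 2(-18/35) = -1269/910; a_5 = (-1269/910)/(80/3) = -3807/72800

r = 4/3; a_0 = 1; a_1 = -3/2; a_2 = 15/14; a_3 = -18/35; a_4 = 333/1820; a_5 = -3807/72800


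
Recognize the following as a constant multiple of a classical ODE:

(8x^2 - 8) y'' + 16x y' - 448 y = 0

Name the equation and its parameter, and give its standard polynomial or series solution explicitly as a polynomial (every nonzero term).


All three coefficients share the factor -8; dividing through by -8 gives  (1 - x^2) y'' - 2x y' + 56 y = 0.
This matches the Legendre equation (1 - x^2) y'' - 2x y' + n(n+1) y = 0 (note the -2x y' term) with n(n+1) = 56, so n = 7; the polynomial solution is P_7(x).
With y = sum_k a_k x^k, matching x^k gives (k+2)(k+1) a_{k+2} = [k(k+1) - n(n+1)] a_k = (k - 7)(k + 8) a_k. The right side vanishes at k = 7, so the series with the parity of 7 terminates at degree 7.
Standard normalization (P_n(1) = 1): leading coefficient (2n)!/(2^n (n!)^2) = 87178291200/(128*25401600) = 429/16, so a_7 = 429/16. Work downward with a_k = (k+1)(k+2) a_{k+2} / ((k - 7)(k + 8)):
  a_5 = (6)(7)(429/16) / ((5 - 7)(5 + 8)) = (9009/8)/(-26) = -693/16
  a_3 = (4)(5)(-693/16) / ((3 - 7)(3 + 8)) = (-3465/4)/(-44) = 315/16
  a_1 = (2)(3)(315/16) / ((1 - 7)(1 + 8)) = (945/8)/(-54) = -35/16
Hence P_7(x) = 429 x^7/16 - 693 x^5/16 + 315 x^3/16 - 35 x/16.

P_7(x); series = 429 x^7/16 - 693 x^5/16 + 315 x^3/16 - 35 x/16


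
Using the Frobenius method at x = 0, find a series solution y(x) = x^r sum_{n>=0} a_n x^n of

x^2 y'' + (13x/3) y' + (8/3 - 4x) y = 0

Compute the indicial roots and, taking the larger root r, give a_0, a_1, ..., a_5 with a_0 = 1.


Write in Frobenius form y'' + (p(x)/x) y' + (q(x)/x^2) y = 0:
  p(x) = 13/3,  q(x) = 8/3 - 4x.
Indicial equation: r(r-1) + (13/3) r + (8/3) = 0 -> roots r_1 = -4/3, r_2 = -2.
Take r = r_1 = -4/3. Let y(x) = x^r sum_{n>=0} a_n x^n with a_0 = 1.
Substitute y = x^r sum a_n x^n and match x^{r+n}. The recurrence is
  D(n) a_n - 4 a_{n-1} = 0,  where D(n) = (r+n)(r+n-1) + (13/3)(r+n) + (8/3).
  a_n = 4 / D(n) * a_{n-1}.
Since the indicial polynomial factors as (r - r_1)(r - r_2), D(n) = (r_1 + n - r_1)(r_1 + n - r_2) = n(n + 2/3).
Evaluating step by step (a_0 = 1):
  n = 1: D(1) = 1(1 + 2/3) = 5/3; numerator = 4(1) = 4; a_1 = (4)/(5/3) = 12/5
  n = 2: D(2) = 2(2 + 2/3) = 16/3; numerator = 4(12/5) = 48/5; a_2 = (48/5)/(16/3) = 9/5
  n = 3: D(3) = 3(3 + 2/3) = 11; numerator = 4(9/5) = 36/5; a_3 = (36/5)/(11) = 36/55
  n = 4: D(4) = 4(4 + 2/3) = 56/3; numerator = 4(36/55) = 144/55; a_4 = (144/55)/(56/3) = 54/385
  n = 5: D(5) = 5(5 + 2/3) = 85/3; numerator = 4(54/385) = 216/385; a_5 = (216/385)/(85/3) = 648/32725

r = -4/3; a_0 = 1; a_1 = 12/5; a_2 = 9/5; a_3 = 36/55; a_4 = 54/385; a_5 = 648/32725


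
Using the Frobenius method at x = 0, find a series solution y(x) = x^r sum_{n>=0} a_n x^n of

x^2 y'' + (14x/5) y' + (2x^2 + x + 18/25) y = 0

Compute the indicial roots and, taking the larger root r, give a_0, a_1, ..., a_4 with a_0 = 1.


Write in Frobenius form y'' + (p(x)/x) y' + (q(x)/x^2) y = 0:
  p(x) = 14/5,  q(x) = 2x^2 + x + 18/25.
Indicial equation: r(r-1) + (14/5) r + (18/25) = 0 -> roots r_1 = -3/5, r_2 = -6/5.
Take r = r_1 = -3/5. Let y(x) = x^r sum_{n>=0} a_n x^n with a_0 = 1.
Substitute y = x^r sum a_n x^n and match x^{r+n}. The recurrence is
  D(n) a_n + 1 a_{n-1} + 2 a_{n-2} = 0,  where D(n) = (r+n)(r+n-1) + (14/5)(r+n) + (18/25).
  a_n = [-1 a_{n-1} - 2 a_{n-2}] / D(n).
Since the indicial polynomial factors as (r - r_1)(r - r_2), D(n) = (r_1 + n - r_1)(r_1 + n - r_2) = n(n + 3/5).
Evaluating step by step (a_0 = 1):
  n = 1: D(1) = 1(1 + 3/5) = 8/5; numerator = -1(1) = -1; a_1 = (-1)/(8/5) = -5/8
  n = 2: D(2) = 2(2 + 3/5) = 26/5; numerator = -1(-5/8) - 2(1) = -11/8; a_2 = (-11/8)/(26/5) = -55/208
  n = 3: D(3) = 3(3 + 3/5) = 54/5; numerator = -1(-55/208) - 2(-5/8) = 315/208; a_3 = (315/208)/(54/5) = 175/1248
  n = 4: D(4) = 4(4 + 3/5) = 92/5; numerator = -1(175/1248) - 2(-55/208) = 485/1248; a_4 = (485/1248)/(92/5) = 2425/114816

r = -3/5; a_0 = 1; a_1 = -5/8; a_2 = -55/208; a_3 = 175/1248; a_4 = 2425/114816


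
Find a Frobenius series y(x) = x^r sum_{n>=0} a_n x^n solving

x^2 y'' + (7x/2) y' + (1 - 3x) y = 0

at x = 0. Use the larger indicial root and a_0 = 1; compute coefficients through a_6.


Write in Frobenius form y'' + (p(x)/x) y' + (q(x)/x^2) y = 0:
  p(x) = 7/2,  q(x) = 1 - 3x.
Indicial equation: r(r-1) + (7/2) r + (1) = 0 -> roots r_1 = -1/2, r_2 = -2.
Take r = r_1 = -1/2. Let y(x) = x^r sum_{n>=0} a_n x^n with a_0 = 1.
Substitute y = x^r sum a_n x^n and match x^{r+n}. The recurrence is
  D(n) a_n - 3 a_{n-1} = 0,  where D(n) = (r+n)(r+n-1) + (7/2)(r+n) + (1).
  a_n = 3 / D(n) * a_{n-1}.
Since the indicial polynomial factors as (r - r_1)(r - r_2), D(n) = (r_1 + n - r_1)(r_1 + n - r_2) = n(n + 3/2).
Evaluating step by step (a_0 = 1):
  n = 1: D(1) = 1(1 + 3/2) = 5/2; numerator = 3(1) = 3; a_1 = (3)/(5/2) = 6/5
  n = 2: D(2) = 2(2 + 3/2) = 7; numerator = 3(6/5) = 18/5; a_2 = (18/5)/(7) = 18/35
  n = 3: D(3) = 3(3 + 3/2) = 27/2; numerator = 3(18/35) = 54/35; a_3 = (54/35)/(27/2) = 4/35
  n = 4: D(4) = 4(4 + 3/2) = 22; numerator = 3(4/35) = 12/35; a_4 = (12/35)/(22) = 6/385
  n = 5: D(5) = 5(5 + 3/2) = 65/2; numerator = 3(6/385) = 18/385; a_5 = (18/385)/(65/2) = 36/25025
  n = 6: D(6) = 6(6 + 3/2) = 45; numerator = 3(36/25025) = 108/25025; a_6 = (108/25025)/(45) = 12/125125

r = -1/2; a_0 = 1; a_1 = 6/5; a_2 = 18/35; a_3 = 4/35; a_4 = 6/385; a_5 = 36/25025; a_6 = 12/125125


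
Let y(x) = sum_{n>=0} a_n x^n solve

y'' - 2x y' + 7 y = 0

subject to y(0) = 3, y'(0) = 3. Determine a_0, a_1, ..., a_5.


Ansatz: y(x) = sum_{n>=0} a_n x^n, so y'(x) = sum_{n>=1} n a_n x^(n-1) and y''(x) = sum_{n>=2} n(n-1) a_n x^(n-2).
Substitute into P(x) y'' + Q(x) y' + R(x) y = 0 with P(x) = 1, Q(x) = -2x, R(x) = 7, and match powers of x.
Initial conditions: a_0 = 3, a_1 = 3.
Setting the coefficient of each power of x to zero and solving order by order (substituting the coefficients already found):
  x^0: 2 a_2 + 7 a_0 = 0  ->  2 a_2 = -7 a_0 = -21  ->  a_2 = -21/2
  x^1: 6 a_3 + 5 a_1 = 0  ->  6 a_3 = -5 a_1 = -15  ->  a_3 = -5/2
  x^2: 12 a_4 + 3 a_2 = 0  ->  12 a_4 = -3 a_2 = 63/2  ->  a_4 = 21/8
  x^3: 20 a_5 + a_3 = 0  ->  20 a_5 = -a_3 = 5/2  ->  a_5 = 1/8
Truncated series: y(x) = 3 + 3 x - (21/2) x^2 - (5/2) x^3 + (21/8) x^4 + (1/8) x^5 + O(x^6).

a_0 = 3; a_1 = 3; a_2 = -21/2; a_3 = -5/2; a_4 = 21/8; a_5 = 1/8


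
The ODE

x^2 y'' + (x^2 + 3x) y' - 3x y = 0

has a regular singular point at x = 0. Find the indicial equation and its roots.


Divide by x^2 to reach normal form y'' + P_1(x) y' + P_2(x) y = 0 with P_1(x) = 1 + 3/x and P_2(x) = -3/x.
x = 0 is a singular point because the y'-coefficient 1 + 3/x has a pole at x = 0 and the y-coefficient -3/x has a pole at x = 0.
It is a regular singular point because x P_1(x) = p(x) = x + 3 and x^2 P_2(x) = q(x) = -3x are polynomials, hence analytic at x = 0.
p(0) = 3,  q(0) = 0.
Indicial equation: r(r-1) + p(0) r + q(0) = 0, i.e. r^2 + (p(0) - 1) r + q(0) = 0, i.e. r^2 + 2 r = 0.
Discriminant: (2)^2 - 4(0) = 4, so r = (-2 ± 2)/2.
Solving: r_1 = 0, r_2 = -2.

indicial: r^2 + 2 r = 0; roots r_1 = 0, r_2 = -2


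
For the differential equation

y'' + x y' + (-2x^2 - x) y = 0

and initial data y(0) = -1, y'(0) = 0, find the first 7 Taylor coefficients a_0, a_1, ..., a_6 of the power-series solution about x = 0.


Ansatz: y(x) = sum_{n>=0} a_n x^n, so y'(x) = sum_{n>=1} n a_n x^(n-1) and y''(x) = sum_{n>=2} n(n-1) a_n x^(n-2).
Substitute into P(x) y'' + Q(x) y' + R(x) y = 0 with P(x) = 1, Q(x) = x, R(x) = -2x^2 - x, and match powers of x.
Initial conditions: a_0 = -1, a_1 = 0.
Setting the coefficient of each power of x to zero and solving order by order (substituting the coefficients already found):
  x^0: 2 a_2 = 0  ->  a_2 = 0
  x^1: 6 a_3 + a_1 - a_0 = 0  ->  6 a_3 = -a_1 + a_0 = -1  ->  a_3 = -1/6
  x^2: 12 a_4 + 2 a_2 - a_1 - 2 a_0 = 0  ->  12 a_4 = -2 a_2 + a_1 + 2 a_0 = -2  ->  a_4 = -1/6
  x^3: 20 a_5 + 3 a_3 - a_2 - 2 a_1 = 0  ->  20 a_5 = -3 a_3 + a_2 + 2 a_1 = 1/2  ->  a_5 = 1/40
  x^4: 30 a_6 + 4 a_4 - a_3 - 2 a_2 = 0  ->  30 a_6 = -4 a_4 + a_3 + 2 a_2 = 1/2  ->  a_6 = 1/60
Truncated series: y(x) = -1 - (1/6) x^3 - (1/6) x^4 + (1/40) x^5 + (1/60) x^6 + O(x^7).

a_0 = -1; a_1 = 0; a_2 = 0; a_3 = -1/6; a_4 = -1/6; a_5 = 1/40; a_6 = 1/60


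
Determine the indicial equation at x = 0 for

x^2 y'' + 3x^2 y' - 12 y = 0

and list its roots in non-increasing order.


Divide by x^2 to reach normal form y'' + P_1(x) y' + P_2(x) y = 0 with P_1(x) = 3 and P_2(x) = -12/x^2.
x = 0 is a singular point because the y-coefficient -12/x^2 has a pole at x = 0.
It is a regular singular point because x P_1(x) = p(x) = 3x and x^2 P_2(x) = q(x) = -12 are polynomials, hence analytic at x = 0.
p(0) = 0,  q(0) = -12.
Indicial equation: r(r-1) + p(0) r + q(0) = 0, i.e. r^2 + (p(0) - 1) r + q(0) = 0, i.e. r^2 - 1 r - 12 = 0.
Discriminant: (-1)^2 - 4(-12) = 49, so r = (1 ± 7)/2.
Solving: r_1 = 4, r_2 = -3.

indicial: r^2 - 1 r - 12 = 0; roots r_1 = 4, r_2 = -3


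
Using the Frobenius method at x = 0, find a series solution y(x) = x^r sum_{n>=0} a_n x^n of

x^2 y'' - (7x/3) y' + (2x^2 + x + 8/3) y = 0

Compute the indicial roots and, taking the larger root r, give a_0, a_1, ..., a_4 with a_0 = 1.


Write in Frobenius form y'' + (p(x)/x) y' + (q(x)/x^2) y = 0:
  p(x) = -7/3,  q(x) = 2x^2 + x + 8/3.
Indicial equation: r(r-1) + (-7/3) r + (8/3) = 0 -> roots r_1 = 2, r_2 = 4/3.
Take r = r_1 = 2. Let y(x) = x^r sum_{n>=0} a_n x^n with a_0 = 1.
Substitute y = x^r sum a_n x^n and match x^{r+n}. The recurrence is
  D(n) a_n + 1 a_{n-1} + 2 a_{n-2} = 0,  where D(n) = (r+n)(r+n-1) + (-7/3)(r+n) + (8/3).
  a_n = [-1 a_{n-1} - 2 a_{n-2}] / D(n).
Since the indicial polynomial factors as (r - r_1)(r - r_2), D(n) = (r_1 + n - r_1)(r_1 + n - r_2) = n(n + 2/3).
Evaluating step by step (a_0 = 1):
  n = 1: D(1) = 1(1 + 2/3) = 5/3; numerator = -1(1) = -1; a_1 = (-1)/(5/3) = -3/5
  n = 2: D(2) = 2(2 + 2/3) = 16/3; numerator = -1(-3/5) - 2(1) = -7/5; a_2 = (-7/5)/(16/3) = -21/80
  n = 3: D(3) = 3(3 + 2/3) = 11; numerator = -1(-21/80) - 2(-3/5) = 117/80; a_3 = (117/80)/(11) = 117/880
  n = 4: D(4) = 4(4 + 2/3) = 56/3; numerator = -1(117/880) - 2(-21/80) = 69/176; a_4 = (69/176)/(56/3) = 207/9856

r = 2; a_0 = 1; a_1 = -3/5; a_2 = -21/80; a_3 = 117/880; a_4 = 207/9856


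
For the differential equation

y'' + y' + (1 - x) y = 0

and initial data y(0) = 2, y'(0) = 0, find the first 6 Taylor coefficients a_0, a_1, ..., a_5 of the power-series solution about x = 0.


Ansatz: y(x) = sum_{n>=0} a_n x^n, so y'(x) = sum_{n>=1} n a_n x^(n-1) and y''(x) = sum_{n>=2} n(n-1) a_n x^(n-2).
Substitute into P(x) y'' + Q(x) y' + R(x) y = 0 with P(x) = 1, Q(x) = 1, R(x) = 1 - x, and match powers of x.
Initial conditions: a_0 = 2, a_1 = 0.
Setting the coefficient of each power of x to zero and solving order by order (substituting the coefficients already found):
  x^0: 2 a_2 + a_1 + a_0 = 0  ->  2 a_2 = -a_1 - a_0 = -2  ->  a_2 = -1
  x^1: 6 a_3 + 2 a_2 + a_1 - a_0 = 0  ->  6 a_3 = -2 a_2 - a_1 + a_0 = 4  ->  a_3 = 2/3
  x^2: 12 a_4 + 3 a_3 + a_2 - a_1 = 0  ->  12 a_4 = -3 a_3 - a_2 + a_1 = -1  ->  a_4 = -1/12
  x^3: 20 a_5 + 4 a_4 + a_3 - a_2 = 0  ->  20 a_5 = -4 a_4 - a_3 + a_2 = -4/3  ->  a_5 = -1/15
Truncated series: y(x) = 2 - x^2 + (2/3) x^3 - (1/12) x^4 - (1/15) x^5 + O(x^6).

a_0 = 2; a_1 = 0; a_2 = -1; a_3 = 2/3; a_4 = -1/12; a_5 = -1/15


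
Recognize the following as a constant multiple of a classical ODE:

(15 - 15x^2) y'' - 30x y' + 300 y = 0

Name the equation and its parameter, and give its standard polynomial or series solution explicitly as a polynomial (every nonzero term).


All three coefficients share the factor 15; dividing through by 15 gives  (1 - x^2) y'' - 2x y' + 20 y = 0.
This matches the Legendre equation (1 - x^2) y'' - 2x y' + n(n+1) y = 0 (note the -2x y' term) with n(n+1) = 20, so n = 4; the polynomial solution is P_4(x).
With y = sum_k a_k x^k, matching x^k gives (k+2)(k+1) a_{k+2} = [k(k+1) - n(n+1)] a_k = (k - 4)(k + 5) a_k. The right side vanishes at k = 4, so the series with the parity of 4 terminates at degree 4.
Standard normalization (P_n(1) = 1): leading coefficient (2n)!/(2^n (n!)^2) = 40320/(16*576) = 35/8, so a_4 = 35/8. Work downward with a_k = (k+1)(k+2) a_{k+2} / ((k - 4)(k + 5)):
  a_2 = (3)(4)(35/8) / ((2 - 4)(2 + 5)) = (105/2)/(-14) = -15/4
  a_0 = (1)(2)(-15/4) / ((0 - 4)(0 + 5)) = (-15/2)/(-20) = 3/8
Hence P_4(x) = 35 x^4/8 - 15 x^2/4 + 3/8.

P_4(x); series = 35 x^4/8 - 15 x^2/4 + 3/8


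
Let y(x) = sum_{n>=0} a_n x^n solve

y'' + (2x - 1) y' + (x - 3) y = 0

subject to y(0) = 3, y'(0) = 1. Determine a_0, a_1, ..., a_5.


Ansatz: y(x) = sum_{n>=0} a_n x^n, so y'(x) = sum_{n>=1} n a_n x^(n-1) and y''(x) = sum_{n>=2} n(n-1) a_n x^(n-2).
Substitute into P(x) y'' + Q(x) y' + R(x) y = 0 with P(x) = 1, Q(x) = 2x - 1, R(x) = x - 3, and match powers of x.
Initial conditions: a_0 = 3, a_1 = 1.
Setting the coefficient of each power of x to zero and solving order by order (substituting the coefficients already found):
  x^0: 2 a_2 - a_1 - 3 a_0 = 0  ->  2 a_2 = a_1 + 3 a_0 = 10  ->  a_2 = 5
  x^1: 6 a_3 - 2 a_2 - a_1 + a_0 = 0  ->  6 a_3 = 2 a_2 + a_1 - a_0 = 8  ->  a_3 = 4/3
  x^2: 12 a_4 - 3 a_3 + a_2 + a_1 = 0  ->  12 a_4 = 3 a_3 - a_2 - a_1 = -2  ->  a_4 = -1/6
  x^3: 20 a_5 - 4 a_4 + 3 a_3 + a_2 = 0  ->  20 a_5 = 4 a_4 - 3 a_3 - a_2 = -29/3  ->  a_5 = -29/60
Truncated series: y(x) = 3 + x + 5 x^2 + (4/3) x^3 - (1/6) x^4 - (29/60) x^5 + O(x^6).

a_0 = 3; a_1 = 1; a_2 = 5; a_3 = 4/3; a_4 = -1/6; a_5 = -29/60


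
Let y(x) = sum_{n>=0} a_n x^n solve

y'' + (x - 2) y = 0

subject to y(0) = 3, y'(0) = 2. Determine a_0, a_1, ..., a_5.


Ansatz: y(x) = sum_{n>=0} a_n x^n, so y'(x) = sum_{n>=1} n a_n x^(n-1) and y''(x) = sum_{n>=2} n(n-1) a_n x^(n-2).
Substitute into P(x) y'' + Q(x) y' + R(x) y = 0 with P(x) = 1, Q(x) = 0, R(x) = x - 2, and match powers of x.
Initial conditions: a_0 = 3, a_1 = 2.
Setting the coefficient of each power of x to zero and solving order by order (substituting the coefficients already found):
  x^0: 2 a_2 - 2 a_0 = 0  ->  2 a_2 = 2 a_0 = 6  ->  a_2 = 3
  x^1: 6 a_3 - 2 a_1 + a_0 = 0  ->  6 a_3 = 2 a_1 - a_0 = 1  ->  a_3 = 1/6
  x^2: 12 a_4 - 2 a_2 + a_1 = 0  ->  12 a_4 = 2 a_2 - a_1 = 4  ->  a_4 = 1/3
  x^3: 20 a_5 - 2 a_3 + a_2 = 0  ->  20 a_5 = 2 a_3 - a_2 = -8/3  ->  a_5 = -2/15
Truncated series: y(x) = 3 + 2 x + 3 x^2 + (1/6) x^3 + (1/3) x^4 - (2/15) x^5 + O(x^6).

a_0 = 3; a_1 = 2; a_2 = 3; a_3 = 1/6; a_4 = 1/3; a_5 = -2/15


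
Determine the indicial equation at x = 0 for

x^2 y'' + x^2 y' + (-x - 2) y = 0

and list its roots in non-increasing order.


Divide by x^2 to reach normal form y'' + P_1(x) y' + P_2(x) y = 0 with P_1(x) = 1 and P_2(x) = -1/x - 2/x^2.
x = 0 is a singular point because the y-coefficient -1/x - 2/x^2 has a pole at x = 0.
It is a regular singular point because x P_1(x) = p(x) = x and x^2 P_2(x) = q(x) = -x - 2 are polynomials, hence analytic at x = 0.
p(0) = 0,  q(0) = -2.
Indicial equation: r(r-1) + p(0) r + q(0) = 0, i.e. r^2 + (p(0) - 1) r + q(0) = 0, i.e. r^2 - 1 r - 2 = 0.
Discriminant: (-1)^2 - 4(-2) = 9, so r = (1 ± 3)/2.
Solving: r_1 = 2, r_2 = -1.

indicial: r^2 - 1 r - 2 = 0; roots r_1 = 2, r_2 = -1


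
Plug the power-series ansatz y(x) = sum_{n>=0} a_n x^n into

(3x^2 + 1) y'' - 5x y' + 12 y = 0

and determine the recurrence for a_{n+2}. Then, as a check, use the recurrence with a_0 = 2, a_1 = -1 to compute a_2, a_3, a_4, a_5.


Substitute y = sum_n a_n x^n.
(1 + 3 x^2) y'' contributes (n+2)(n+1) a_{n+2} + 3 n(n-1) a_n at x^n.
-5 x y'(x) contributes -5 n a_n at x^n.
12 y(x) contributes 12 a_n at x^n.
Matching x^n: (n+2)(n+1) a_{n+2} + (3 n(n-1) - 5 n + 12) a_n = 0.
Thus a_{n+2} = (-3 n(n-1) + 5 n - 12) / ((n+1)(n+2)) * a_n.

Check with a_0 = 2, a_1 = -1 (apply the recurrence for n = 0, 1, 2, 3): a_0 = 2, a_1 = -1, a_2 = -12, a_3 = 7/6, a_4 = 8, a_5 = -7/8.

a_(n+2) = (-3 n(n-1) + 5 n - 12) / ((n+1)(n+2)) * a_n; check: a_0 = 2, a_1 = -1, a_2 = -12, a_3 = 7/6, a_4 = 8, a_5 = -7/8


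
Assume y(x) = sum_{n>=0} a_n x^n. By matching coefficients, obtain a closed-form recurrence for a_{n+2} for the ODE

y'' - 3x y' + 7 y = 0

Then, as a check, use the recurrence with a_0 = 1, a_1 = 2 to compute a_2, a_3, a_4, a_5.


Substitute y = sum_n a_n x^n.
y''(x) has coefficient (n+2)(n+1) a_{n+2} at x^n;
-3 x y'(x) has coefficient -3 n a_n at x^n (shift);
7 y(x) has coefficient 7 a_n at x^n.
Matching x^n: (n+2)(n+1) a_{n+2} + (-3n + 7) a_n = 0.
Thus a_{n+2} = (3n - 7) / ((n+1)(n+2)) * a_n.

Check with a_0 = 1, a_1 = 2 (apply the recurrence for n = 0, 1, 2, 3): a_0 = 1, a_1 = 2, a_2 = -7/2, a_3 = -4/3, a_4 = 7/24, a_5 = -2/15.

a_(n+2) = (3n - 7) / ((n+1)(n+2)) * a_n; check: a_0 = 1, a_1 = 2, a_2 = -7/2, a_3 = -4/3, a_4 = 7/24, a_5 = -2/15


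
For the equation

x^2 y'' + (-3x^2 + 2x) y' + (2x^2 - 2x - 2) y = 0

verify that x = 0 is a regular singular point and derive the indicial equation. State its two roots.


Divide by x^2 to reach normal form y'' + P_1(x) y' + P_2(x) y = 0 with P_1(x) = -3 + 2/x and P_2(x) = 2 - 2/x - 2/x^2.
x = 0 is a singular point because the y'-coefficient -3 + 2/x has a pole at x = 0 and the y-coefficient 2 - 2/x - 2/x^2 has a pole at x = 0.
It is a regular singular point because x P_1(x) = p(x) = 2 - 3x and x^2 P_2(x) = q(x) = 2x^2 - 2x - 2 are polynomials, hence analytic at x = 0.
p(0) = 2,  q(0) = -2.
Indicial equation: r(r-1) + p(0) r + q(0) = 0, i.e. r^2 + (p(0) - 1) r + q(0) = 0, i.e. r^2 + 1 r - 2 = 0.
Discriminant: (1)^2 - 4(-2) = 9, so r = (-1 ± 3)/2.
Solving: r_1 = 1, r_2 = -2.

indicial: r^2 + 1 r - 2 = 0; roots r_1 = 1, r_2 = -2


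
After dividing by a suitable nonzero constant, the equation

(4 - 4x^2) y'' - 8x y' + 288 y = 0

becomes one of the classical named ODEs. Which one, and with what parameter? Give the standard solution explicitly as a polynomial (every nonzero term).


All three coefficients share the factor 4; dividing through by 4 gives  (1 - x^2) y'' - 2x y' + 72 y = 0.
This matches the Legendre equation (1 - x^2) y'' - 2x y' + n(n+1) y = 0 (note the -2x y' term) with n(n+1) = 72, so n = 8; the polynomial solution is P_8(x).
With y = sum_k a_k x^k, matching x^k gives (k+2)(k+1) a_{k+2} = [k(k+1) - n(n+1)] a_k = (k - 8)(k + 9) a_k. The right side vanishes at k = 8, so the series with the parity of 8 terminates at degree 8.
Standard normalization (P_n(1) = 1): leading coefficient (2n)!/(2^n (n!)^2) = 20922789888000/(256*1625702400) = 6435/128, so a_8 = 6435/128. Work downward with a_k = (k+1)(k+2) a_{k+2} / ((k - 8)(k + 9)):
  a_6 = (7)(8)(6435/128) / ((6 - 8)(6 + 9)) = (45045/16)/(-30) = -3003/32
  a_4 = (5)(6)(-3003/32) / ((4 - 8)(4 + 9)) = (-45045/16)/(-52) = 3465/64
  a_2 = (3)(4)(3465/64) / ((2 - 8)(2 + 9)) = (10395/16)/(-66) = -315/32
  a_0 = (1)(2)(-315/32) / ((0 - 8)(0 + 9)) = (-315/16)/(-72) = 35/128
Hence P_8(x) = 6435 x^8/128 - 3003 x^6/32 + 3465 x^4/64 - 315 x^2/32 + 35/128.

P_8(x); series = 6435 x^8/128 - 3003 x^6/32 + 3465 x^4/64 - 315 x^2/32 + 35/128


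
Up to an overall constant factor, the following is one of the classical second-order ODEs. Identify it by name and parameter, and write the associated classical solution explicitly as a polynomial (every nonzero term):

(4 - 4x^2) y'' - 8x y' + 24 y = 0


All three coefficients share the factor 4; dividing through by 4 gives  (1 - x^2) y'' - 2x y' + 6 y = 0.
This matches the Legendre equation (1 - x^2) y'' - 2x y' + n(n+1) y = 0 (note the -2x y' term) with n(n+1) = 6, so n = 2; the polynomial solution is P_2(x).
With y = sum_k a_k x^k, matching x^k gives (k+2)(k+1) a_{k+2} = [k(k+1) - n(n+1)] a_k = (k - 2)(k + 3) a_k. The right side vanishes at k = 2, so the series with the parity of 2 terminates at degree 2.
Standard normalization (P_n(1) = 1): leading coefficient (2n)!/(2^n (n!)^2) = 24/(4*4) = 3/2, so a_2 = 3/2. Work downward with a_k = (k+1)(k+2) a_{k+2} / ((k - 2)(k + 3)):
  a_0 = (1)(2)(3/2) / ((0 - 2)(0 + 3)) = 3/(-6) = -1/2
Hence P_2(x) = 3 x^2/2 - 1/2.

P_2(x); series = 3 x^2/2 - 1/2


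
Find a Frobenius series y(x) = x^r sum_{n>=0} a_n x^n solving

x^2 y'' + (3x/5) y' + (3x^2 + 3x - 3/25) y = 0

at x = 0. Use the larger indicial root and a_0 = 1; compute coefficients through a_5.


Write in Frobenius form y'' + (p(x)/x) y' + (q(x)/x^2) y = 0:
  p(x) = 3/5,  q(x) = 3x^2 + 3x - 3/25.
Indicial equation: r(r-1) + (3/5) r + (-3/25) = 0 -> roots r_1 = 3/5, r_2 = -1/5.
Take r = r_1 = 3/5. Let y(x) = x^r sum_{n>=0} a_n x^n with a_0 = 1.
Substitute y = x^r sum a_n x^n and match x^{r+n}. The recurrence is
  D(n) a_n + 3 a_{n-1} + 3 a_{n-2} = 0,  where D(n) = (r+n)(r+n-1) + (3/5)(r+n) + (-3/25).
  a_n = [-3 a_{n-1} - 3 a_{n-2}] / D(n).
Since the indicial polynomial factors as (r - r_1)(r - r_2), D(n) = (r_1 + n - r_1)(r_1 + n - r_2) = n(n + 4/5).
Evaluating step by step (a_0 = 1):
  n = 1: D(1) = 1(1 + 4/5) = 9/5; numerator = -3(1) = -3; a_1 = (-3)/(9/5) = -5/3
  n = 2: D(2) = 2(2 + 4/5) = 28/5; numerator = -3(-5/3) - 3(1) = 2; a_2 = (2)/(28/5) = 5/14
  n = 3: D(3) = 3(3 + 4/5) = 57/5; numerator = -3(5/14) - 3(-5/3) = 55/14; a_3 = (55/14)/(57/5) = 275/798
  n = 4: D(4) = 4(4 + 4/5) = 96/5; numerator = -3(275/798) - 3(5/14) = -40/19; a_4 = (-40/19)/(96/5) = -25/228
  n = 5: D(5) = 5(5 + 4/5) = 29; numerator = -3(-25/228) - 3(275/798) = -375/532; a_5 = (-375/532)/(29) = -375/15428

r = 3/5; a_0 = 1; a_1 = -5/3; a_2 = 5/14; a_3 = 275/798; a_4 = -25/228; a_5 = -375/15428


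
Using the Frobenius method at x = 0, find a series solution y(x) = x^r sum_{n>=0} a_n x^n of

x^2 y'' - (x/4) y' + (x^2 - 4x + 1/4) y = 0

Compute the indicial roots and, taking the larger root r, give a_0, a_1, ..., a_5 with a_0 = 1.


Write in Frobenius form y'' + (p(x)/x) y' + (q(x)/x^2) y = 0:
  p(x) = -1/4,  q(x) = x^2 - 4x + 1/4.
Indicial equation: r(r-1) + (-1/4) r + (1/4) = 0 -> roots r_1 = 1, r_2 = 1/4.
Take r = r_1 = 1. Let y(x) = x^r sum_{n>=0} a_n x^n with a_0 = 1.
Substitute y = x^r sum a_n x^n and match x^{r+n}. The recurrence is
  D(n) a_n - 4 a_{n-1} + 1 a_{n-2} = 0,  where D(n) = (r+n)(r+n-1) + (-1/4)(r+n) + (1/4).
  a_n = [4 a_{n-1} - 1 a_{n-2}] / D(n).
Since the indicial polynomial factors as (r - r_1)(r - r_2), D(n) = (r_1 + n - r_1)(r_1 + n - r_2) = n(n + 3/4).
Evaluating step by step (a_0 = 1):
  n = 1: D(1) = 1(1 + 3/4) = 7/4; numerator = 4(1) = 4; a_1 = (4)/(7/4) = 16/7
  n = 2: D(2) = 2(2 + 3/4) = 11/2; numerator = 4(16/7) - 1(1) = 57/7; a_2 = (57/7)/(11/2) = 114/77
  n = 3: D(3) = 3(3 + 3/4) = 45/4; numerator = 4(114/77) - 1(16/7) = 40/11; a_3 = (40/11)/(45/4) = 32/99
  n = 4: D(4) = 4(4 + 3/4) = 19; numerator = 4(32/99) - 1(114/77) = -130/693; a_4 = (-130/693)/(19) = -130/13167
  n = 5: D(5) = 5(5 + 3/4) = 115/4; numerator = 4(-130/13167) - 1(32/99) = -1592/4389; a_5 = (-1592/4389)/(115/4) = -6368/504735

r = 1; a_0 = 1; a_1 = 16/7; a_2 = 114/77; a_3 = 32/99; a_4 = -130/13167; a_5 = -6368/504735


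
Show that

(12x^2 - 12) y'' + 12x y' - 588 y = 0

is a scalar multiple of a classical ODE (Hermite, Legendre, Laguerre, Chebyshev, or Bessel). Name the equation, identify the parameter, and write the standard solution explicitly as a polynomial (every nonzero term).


All three coefficients share the factor -12; dividing through by -12 gives  (1 - x^2) y'' - x y' + 49 y = 0.
This matches the Chebyshev equation (1 - x^2) y'' - x y' + n^2 y = 0 (note the -x y' term, not -2x y') with n^2 = 49, so n = 7; the polynomial solution is T_7(x).
With y = sum_k a_k x^k, matching x^k gives (k+2)(k+1) a_{k+2} = (k^2 - n^2) a_k = (k - 7)(k + 7) a_k. The right side vanishes at k = 7, so the series with the parity of 7 terminates at degree 7.
Standard normalization: leading coefficient of T_n is 2^(n-1), so a_7 = 2^6 = 64. Work downward with a_k = (k+1)(k+2) a_{k+2} / ((k - 7)(k + 7)):
  a_5 = (6)(7)(64) / ((5 - 7)(5 + 7)) = 2688/(-24) = -112
  a_3 = (4)(5)(-112) / ((3 - 7)(3 + 7)) = -2240/(-40) = 56
  a_1 = (2)(3)(56) / ((1 - 7)(1 + 7)) = 336/(-48) = -7
Hence T_7(x) = 64 x^7 - 112 x^5 + 56 x^3 - 7 x.

T_7(x); series = 64 x^7 - 112 x^5 + 56 x^3 - 7 x


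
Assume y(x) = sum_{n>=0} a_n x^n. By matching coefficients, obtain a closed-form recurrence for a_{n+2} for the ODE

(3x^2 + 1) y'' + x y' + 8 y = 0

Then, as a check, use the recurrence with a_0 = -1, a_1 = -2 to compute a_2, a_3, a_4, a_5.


Substitute y = sum_n a_n x^n.
(1 + 3 x^2) y'' contributes (n+2)(n+1) a_{n+2} + 3 n(n-1) a_n at x^n.
x y'(x) contributes n a_n at x^n.
8 y(x) contributes 8 a_n at x^n.
Matching x^n: (n+2)(n+1) a_{n+2} + (3 n(n-1) + n + 8) a_n = 0.
Thus a_{n+2} = (-3 n(n-1) - n - 8) / ((n+1)(n+2)) * a_n.

Check with a_0 = -1, a_1 = -2 (apply the recurrence for n = 0, 1, 2, 3): a_0 = -1, a_1 = -2, a_2 = 4, a_3 = 3, a_4 = -16/3, a_5 = -87/20.

a_(n+2) = (-3 n(n-1) - n - 8) / ((n+1)(n+2)) * a_n; check: a_0 = -1, a_1 = -2, a_2 = 4, a_3 = 3, a_4 = -16/3, a_5 = -87/20


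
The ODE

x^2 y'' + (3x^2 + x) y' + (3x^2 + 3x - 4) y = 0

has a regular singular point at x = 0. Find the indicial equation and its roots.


Divide by x^2 to reach normal form y'' + P_1(x) y' + P_2(x) y = 0 with P_1(x) = 3 + 1/x and P_2(x) = 3 + 3/x - 4/x^2.
x = 0 is a singular point because the y'-coefficient 3 + 1/x has a pole at x = 0 and the y-coefficient 3 + 3/x - 4/x^2 has a pole at x = 0.
It is a regular singular point because x P_1(x) = p(x) = 3x + 1 and x^2 P_2(x) = q(x) = 3x^2 + 3x - 4 are polynomials, hence analytic at x = 0.
p(0) = 1,  q(0) = -4.
Indicial equation: r(r-1) + p(0) r + q(0) = 0, i.e. r^2 + (p(0) - 1) r + q(0) = 0, i.e. r^2 - 4 = 0.
Discriminant: (0)^2 - 4(-4) = 16, so r = (0 ± 4)/2.
Solving: r_1 = 2, r_2 = -2.

indicial: r^2 - 4 = 0; roots r_1 = 2, r_2 = -2


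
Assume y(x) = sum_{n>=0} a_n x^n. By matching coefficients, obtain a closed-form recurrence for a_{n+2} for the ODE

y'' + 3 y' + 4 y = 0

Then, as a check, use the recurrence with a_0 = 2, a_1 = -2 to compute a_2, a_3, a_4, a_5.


Substitute y = sum_n a_n x^n.
y''(x) has coefficient (n+2)(n+1) a_{n+2} at x^n;
3 y'(x) has coefficient 3 (n+1) a_{n+1} at x^n;
4 y(x) has coefficient 4 a_n at x^n.
Matching x^n: (n+2)(n+1) a_{n+2} + 3 (n+1) a_{n+1} + 4 a_n = 0.
Thus a_{n+2} = [-3 (n+1) a_{n+1} - 4 a_n] / ((n+1)(n+2)).

Check with a_0 = 2, a_1 = -2 (apply the recurrence for n = 0, 1, 2, 3): a_0 = 2, a_1 = -2, a_2 = -1, a_3 = 7/3, a_4 = -17/12, a_5 = 23/60.

a_(n+2) = [-3 (n+1) a_(n+1) - 4 a_n] / ((n+1)(n+2)); check: a_0 = 2, a_1 = -2, a_2 = -1, a_3 = 7/3, a_4 = -17/12, a_5 = 23/60


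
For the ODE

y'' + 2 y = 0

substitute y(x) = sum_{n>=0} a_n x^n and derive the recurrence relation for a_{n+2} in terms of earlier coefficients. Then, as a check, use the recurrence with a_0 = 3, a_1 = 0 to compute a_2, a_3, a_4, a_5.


Substitute y = sum_n a_n x^n into y'' + (const) y = 0.
y''(x) = sum_{n>=0} (n+2)(n+1) a_{n+2} x^n.
The ODE becomes sum_n [(n+2)(n+1) a_{n+2} + 2 a_n] x^n = 0.
Setting each coefficient to zero gives the recurrence:
  (n+2)(n+1) a_{n+2} + 2 a_n = 0,
  a_{n+2} = -2 / ((n+1)(n+2)) a_n.

Check with a_0 = 3, a_1 = 0 (apply the recurrence for n = 0, 1, 2, 3): a_0 = 3, a_1 = 0, a_2 = -3, a_3 = 0, a_4 = 1/2, a_5 = 0.

a_{n+2} = -2/((n+1)(n+2)) * a_n; check: a_0 = 3, a_1 = 0, a_2 = -3, a_3 = 0, a_4 = 1/2, a_5 = 0


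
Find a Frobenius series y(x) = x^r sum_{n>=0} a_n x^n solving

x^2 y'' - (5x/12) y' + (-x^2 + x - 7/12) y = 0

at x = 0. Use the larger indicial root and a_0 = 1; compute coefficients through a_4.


Write in Frobenius form y'' + (p(x)/x) y' + (q(x)/x^2) y = 0:
  p(x) = -5/12,  q(x) = -x^2 + x - 7/12.
Indicial equation: r(r-1) + (-5/12) r + (-7/12) = 0 -> roots r_1 = 7/4, r_2 = -1/3.
Take r = r_1 = 7/4. Let y(x) = x^r sum_{n>=0} a_n x^n with a_0 = 1.
Substitute y = x^r sum a_n x^n and match x^{r+n}. The recurrence is
  D(n) a_n + 1 a_{n-1} - 1 a_{n-2} = 0,  where D(n) = (r+n)(r+n-1) + (-5/12)(r+n) + (-7/12).
  a_n = [-1 a_{n-1} + 1 a_{n-2}] / D(n).
Since the indicial polynomial factors as (r - r_1)(r - r_2), D(n) = (r_1 + n - r_1)(r_1 + n - r_2) = n(n + 25/12).
Evaluating step by step (a_0 = 1):
  n = 1: D(1) = 1(1 + 25/12) = 37/12; numerator = -1(1) = -1; a_1 = (-1)/(37/12) = -12/37
  n = 2: D(2) = 2(2 + 25/12) = 49/6; numerator = -1(-12/37) + 1(1) = 49/37; a_2 = (49/37)/(49/6) = 6/37
  n = 3: D(3) = 3(3 + 25/12) = 61/4; numerator = -1(6/37) + 1(-12/37) = -18/37; a_3 = (-18/37)/(61/4) = -72/2257
  n = 4: D(4) = 4(4 + 25/12) = 73/3; numerator = -1(-72/2257) + 1(6/37) = 438/2257; a_4 = (438/2257)/(73/3) = 18/2257

r = 7/4; a_0 = 1; a_1 = -12/37; a_2 = 6/37; a_3 = -72/2257; a_4 = 18/2257


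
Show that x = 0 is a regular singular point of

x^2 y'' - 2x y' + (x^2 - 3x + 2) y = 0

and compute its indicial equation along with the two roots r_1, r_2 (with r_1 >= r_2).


Divide by x^2 to reach normal form y'' + P_1(x) y' + P_2(x) y = 0 with P_1(x) = -2/x and P_2(x) = 1 - 3/x + 2/x^2.
x = 0 is a singular point because the y'-coefficient -2/x has a pole at x = 0 and the y-coefficient 1 - 3/x + 2/x^2 has a pole at x = 0.
It is a regular singular point because x P_1(x) = p(x) = -2 and x^2 P_2(x) = q(x) = x^2 - 3x + 2 are polynomials, hence analytic at x = 0.
p(0) = -2,  q(0) = 2.
Indicial equation: r(r-1) + p(0) r + q(0) = 0, i.e. r^2 + (p(0) - 1) r + q(0) = 0, i.e. r^2 - 3 r + 2 = 0.
Discriminant: (-3)^2 - 4(2) = 1, so r = (3 ± 1)/2.
Solving: r_1 = 2, r_2 = 1.

indicial: r^2 - 3 r + 2 = 0; roots r_1 = 2, r_2 = 1


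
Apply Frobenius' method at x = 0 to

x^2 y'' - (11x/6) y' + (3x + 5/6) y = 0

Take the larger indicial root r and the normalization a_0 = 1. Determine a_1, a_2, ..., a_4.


Write in Frobenius form y'' + (p(x)/x) y' + (q(x)/x^2) y = 0:
  p(x) = -11/6,  q(x) = 3x + 5/6.
Indicial equation: r(r-1) + (-11/6) r + (5/6) = 0 -> roots r_1 = 5/2, r_2 = 1/3.
Take r = r_1 = 5/2. Let y(x) = x^r sum_{n>=0} a_n x^n with a_0 = 1.
Substitute y = x^r sum a_n x^n and match x^{r+n}. The recurrence is
  D(n) a_n + 3 a_{n-1} = 0,  where D(n) = (r+n)(r+n-1) + (-11/6)(r+n) + (5/6).
  a_n = -3 / D(n) * a_{n-1}.
Since the indicial polynomial factors as (r - r_1)(r - r_2), D(n) = (r_1 + n - r_1)(r_1 + n - r_2) = n(n + 13/6).
Evaluating step by step (a_0 = 1):
  n = 1: D(1) = 1(1 + 13/6) = 19/6; numerator = -3(1) = -3; a_1 = (-3)/(19/6) = -18/19
  n = 2: D(2) = 2(2 + 13/6) = 25/3; numerator = -3(-18/19) = 54/19; a_2 = (54/19)/(25/3) = 162/475
  n = 3: D(3) = 3(3 + 13/6) = 31/2; numerator = -3(162/475) = -486/475; a_3 = (-486/475)/(31/2) = -972/14725
  n = 4: D(4) = 4(4 + 13/6) = 74/3; numerator = -3(-972/14725) = 2916/14725; a_4 = (2916/14725)/(74/3) = 4374/544825

r = 5/2; a_0 = 1; a_1 = -18/19; a_2 = 162/475; a_3 = -972/14725; a_4 = 4374/544825


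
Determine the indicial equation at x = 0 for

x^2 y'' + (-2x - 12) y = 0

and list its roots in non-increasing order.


Divide by x^2 to reach normal form y'' + P_1(x) y' + P_2(x) y = 0 with P_1(x) = 0 and P_2(x) = -2/x - 12/x^2.
x = 0 is a singular point because the y-coefficient -2/x - 12/x^2 has a pole at x = 0.
It is a regular singular point because x P_1(x) = p(x) = 0 and x^2 P_2(x) = q(x) = -2x - 12 are polynomials, hence analytic at x = 0.
p(0) = 0,  q(0) = -12.
Indicial equation: r(r-1) + p(0) r + q(0) = 0, i.e. r^2 + (p(0) - 1) r + q(0) = 0, i.e. r^2 - 1 r - 12 = 0.
Discriminant: (-1)^2 - 4(-12) = 49, so r = (1 ± 7)/2.
Solving: r_1 = 4, r_2 = -3.

indicial: r^2 - 1 r - 12 = 0; roots r_1 = 4, r_2 = -3


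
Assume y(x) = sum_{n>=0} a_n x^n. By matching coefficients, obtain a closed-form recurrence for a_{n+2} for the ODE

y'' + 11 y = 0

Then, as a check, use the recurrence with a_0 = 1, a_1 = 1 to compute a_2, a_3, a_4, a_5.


Substitute y = sum_n a_n x^n into y'' + (const) y = 0.
y''(x) = sum_{n>=0} (n+2)(n+1) a_{n+2} x^n.
The ODE becomes sum_n [(n+2)(n+1) a_{n+2} + 11 a_n] x^n = 0.
Setting each coefficient to zero gives the recurrence:
  (n+2)(n+1) a_{n+2} + 11 a_n = 0,
  a_{n+2} = -11 / ((n+1)(n+2)) a_n.

Check with a_0 = 1, a_1 = 1 (apply the recurrence for n = 0, 1, 2, 3): a_0 = 1, a_1 = 1, a_2 = -11/2, a_3 = -11/6, a_4 = 121/24, a_5 = 121/120.

a_{n+2} = -11/((n+1)(n+2)) * a_n; check: a_0 = 1, a_1 = 1, a_2 = -11/2, a_3 = -11/6, a_4 = 121/24, a_5 = 121/120
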